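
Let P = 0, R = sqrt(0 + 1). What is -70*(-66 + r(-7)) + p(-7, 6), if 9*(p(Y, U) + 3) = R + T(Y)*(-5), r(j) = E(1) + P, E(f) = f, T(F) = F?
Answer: 4551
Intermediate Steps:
R = 1 (R = sqrt(1) = 1)
r(j) = 1 (r(j) = 1 + 0 = 1)
p(Y, U) = -26/9 - 5*Y/9 (p(Y, U) = -3 + (1 + Y*(-5))/9 = -3 + (1 - 5*Y)/9 = -3 + (1/9 - 5*Y/9) = -26/9 - 5*Y/9)
-70*(-66 + r(-7)) + p(-7, 6) = -70*(-66 + 1) + (-26/9 - 5/9*(-7)) = -70*(-65) + (-26/9 + 35/9) = 4550 + 1 = 4551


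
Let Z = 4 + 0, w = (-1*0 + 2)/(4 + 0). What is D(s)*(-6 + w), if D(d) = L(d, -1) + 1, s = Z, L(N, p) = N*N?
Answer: -187/2 ≈ -93.500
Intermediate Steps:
w = ½ (w = (0 + 2)/4 = 2*(¼) = ½ ≈ 0.50000)
L(N, p) = N²
Z = 4
s = 4
D(d) = 1 + d² (D(d) = d² + 1 = 1 + d²)
D(s)*(-6 + w) = (1 + 4²)*(-6 + ½) = (1 + 16)*(-11/2) = 17*(-11/2) = -187/2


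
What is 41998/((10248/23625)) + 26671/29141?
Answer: 688429849099/7110404 ≈ 96820.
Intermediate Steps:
41998/((10248/23625)) + 26671/29141 = 41998/((10248*(1/23625))) + 26671*(1/29141) = 41998/(488/1125) + 26671/29141 = 41998*(1125/488) + 26671/29141 = 23623875/244 + 26671/29141 = 688429849099/7110404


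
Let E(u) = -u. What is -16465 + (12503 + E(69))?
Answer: -4031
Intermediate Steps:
-16465 + (12503 + E(69)) = -16465 + (12503 - 1*69) = -16465 + (12503 - 69) = -16465 + 12434 = -4031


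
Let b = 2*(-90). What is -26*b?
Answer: 4680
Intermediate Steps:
b = -180
-26*b = -26*(-180) = 4680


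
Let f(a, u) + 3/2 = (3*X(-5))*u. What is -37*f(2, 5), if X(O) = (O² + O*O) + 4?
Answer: -59829/2 ≈ -29915.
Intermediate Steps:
X(O) = 4 + 2*O² (X(O) = (O² + O²) + 4 = 2*O² + 4 = 4 + 2*O²)
f(a, u) = -3/2 + 162*u (f(a, u) = -3/2 + (3*(4 + 2*(-5)²))*u = -3/2 + (3*(4 + 2*25))*u = -3/2 + (3*(4 + 50))*u = -3/2 + (3*54)*u = -3/2 + 162*u)
-37*f(2, 5) = -37*(-3/2 + 162*5) = -37*(-3/2 + 810) = -37*1617/2 = -59829/2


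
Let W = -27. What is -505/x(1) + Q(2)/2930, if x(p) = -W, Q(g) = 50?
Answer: -147830/7911 ≈ -18.687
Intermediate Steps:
x(p) = 27 (x(p) = -1*(-27) = 27)
-505/x(1) + Q(2)/2930 = -505/27 + 50/2930 = -505*1/27 + 50*(1/2930) = -505/27 + 5/293 = -147830/7911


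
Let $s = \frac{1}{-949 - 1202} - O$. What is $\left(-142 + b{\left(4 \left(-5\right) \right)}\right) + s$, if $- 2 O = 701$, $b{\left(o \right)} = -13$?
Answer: $\frac{841039}{4302} \approx 195.5$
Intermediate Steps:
$O = - \frac{701}{2}$ ($O = \left(- \frac{1}{2}\right) 701 = - \frac{701}{2} \approx -350.5$)
$s = \frac{1507849}{4302}$ ($s = \frac{1}{-949 - 1202} - - \frac{701}{2} = \frac{1}{-2151} + \frac{701}{2} = - \frac{1}{2151} + \frac{701}{2} = \frac{1507849}{4302} \approx 350.5$)
$\left(-142 + b{\left(4 \left(-5\right) \right)}\right) + s = \left(-142 - 13\right) + \frac{1507849}{4302} = -155 + \frac{1507849}{4302} = \frac{841039}{4302}$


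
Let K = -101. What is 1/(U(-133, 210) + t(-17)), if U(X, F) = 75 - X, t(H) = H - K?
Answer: 1/292 ≈ 0.0034247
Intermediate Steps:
t(H) = 101 + H (t(H) = H - 1*(-101) = H + 101 = 101 + H)
1/(U(-133, 210) + t(-17)) = 1/((75 - 1*(-133)) + (101 - 17)) = 1/((75 + 133) + 84) = 1/(208 + 84) = 1/292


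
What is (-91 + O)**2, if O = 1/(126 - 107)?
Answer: 2985984/361 ≈ 8271.4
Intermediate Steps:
O = 1/19 ≈ 0.052632
(-91 + O)**2 = (-91 + 1/19)**2 = (-1728/19)**2 = 2985984/361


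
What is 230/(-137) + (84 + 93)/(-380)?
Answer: -111649/52060 ≈ -2.1446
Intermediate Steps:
230/(-137) + (84 + 93)/(-380) = 230*(-1/137) + 177*(-1/380) = -230/137 - 177/380 = -111649/52060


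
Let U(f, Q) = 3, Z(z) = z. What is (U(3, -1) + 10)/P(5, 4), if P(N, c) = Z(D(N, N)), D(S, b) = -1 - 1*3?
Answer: -13/4 ≈ -3.2500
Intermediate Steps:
D(S, b) = -4 (D(S, b) = -1 - 3 = -4)
P(N, c) = -4
(U(3, -1) + 10)/P(5, 4) = (3 + 10)/(-4) = 13*(-1/4) = -13/4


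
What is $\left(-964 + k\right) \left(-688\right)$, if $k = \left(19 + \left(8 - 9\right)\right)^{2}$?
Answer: $440320$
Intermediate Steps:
$k = 324$ ($k = \left(19 - 1\right)^{2} = 18^{2} = 324$)
$\left(-964 + k\right) \left(-688\right) = \left(-964 + 324\right) \left(-688\right) = \left(-640\right) \left(-688\right) = 440320$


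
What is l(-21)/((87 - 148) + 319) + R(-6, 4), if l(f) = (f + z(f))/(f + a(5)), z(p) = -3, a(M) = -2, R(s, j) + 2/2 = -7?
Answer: -7908/989 ≈ -7.9960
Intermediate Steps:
R(s, j) = -8 (R(s, j) = -1 - 7 = -8)
l(f) = (-3 + f)/(-2 + f) (l(f) = (f - 3)/(f - 2) = (-3 + f)/(-2 + f))
l(-21)/((87 - 148) + 319) + R(-6, 4) = ((-3 - 21)/(-2 - 21))/((87 - 148) + 319) - 8 = (-24/(-23))/(-61 + 319) - 8 = -1/23*(-24)/258 - 8 = (24/23)*(1/258) - 8 = 4/989 - 8 = -7908/989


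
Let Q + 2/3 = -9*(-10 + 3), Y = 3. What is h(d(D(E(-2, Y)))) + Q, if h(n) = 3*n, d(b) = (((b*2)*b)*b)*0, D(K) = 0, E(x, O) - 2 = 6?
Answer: 187/3 ≈ 62.333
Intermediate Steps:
E(x, O) = 8 (E(x, O) = 2 + 6 = 8)
d(b) = 0 (d(b) = (((2*b)*b)*b)*0 = ((2*b²)*b)*0 = (2*b³)*0 = 0)
Q = 187/3 (Q = -⅔ - 9*(-10 + 3) = -⅔ - 9*(-7) = -⅔ + 63 = 187/3 ≈ 62.333)
h(d(D(E(-2, Y)))) + Q = 3*0 + 187/3 = 0 + 187/3 = 187/3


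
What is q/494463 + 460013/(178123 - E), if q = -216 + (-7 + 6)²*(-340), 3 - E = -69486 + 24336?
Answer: 227385476699/65748745110 ≈ 3.4584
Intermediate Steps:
E = 45153 (E = 3 - (-69486 + 24336) = 3 - 1*(-45150) = 3 + 45150 = 45153)
q = -556 (q = -216 + (-1)²*(-340) = -216 + 1*(-340) = -216 - 340 = -556)
q/494463 + 460013/(178123 - E) = -556/494463 + 460013/(178123 - 1*45153) = -556*1/494463 + 460013/(178123 - 45153) = -556/494463 + 460013/132970 = 227385476699/65748745110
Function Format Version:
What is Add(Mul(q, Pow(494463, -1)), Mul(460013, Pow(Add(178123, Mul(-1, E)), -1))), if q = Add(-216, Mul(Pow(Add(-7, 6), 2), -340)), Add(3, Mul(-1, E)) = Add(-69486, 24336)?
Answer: Rational(227385476699, 65748745110) ≈ 3.4584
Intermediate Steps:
E = 45153 (E = Add(3, Mul(-1, Add(-69486, 24336))) = Add(3, Mul(-1, -45150)) = Add(3, 45150) = 45153)
q = -556 (q = Add(-216, Mul(Pow(-1, 2), -340)) = Add(-216, Mul(1, -340)) = Add(-216, -340) = -556)
Add(Mul(q, Pow(494463, -1)), Mul(460013, Pow(Add(178123, Mul(-1, E)), -1))) = Add(Mul(-556, Pow(494463, -1)), Mul(460013, Pow(Add(178123, Mul(-1, 45153)), -1))) = Add(Mul(-556, Rational(1, 494463)), Mul(460013, Pow(Add(178123, -45153), -1))) = Add(Rational(-556, 494463), Mul(460013, Pow(132970, -1))) = Add(Rational(-556, 494463), Mul(460013, Rational(1, 132970))) = Add(Rational(-556, 494463), Rational(460013, 132970)) = Rational(227385476699, 65748745110)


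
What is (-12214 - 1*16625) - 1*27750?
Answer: -56589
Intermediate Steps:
(-12214 - 1*16625) - 1*27750 = (-12214 - 16625) - 27750 = -28839 - 27750 = -56589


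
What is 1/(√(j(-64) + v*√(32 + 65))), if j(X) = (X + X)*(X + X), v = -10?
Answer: √2/(2*√(8192 - 5*√97)) ≈ 0.0078361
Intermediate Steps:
j(X) = 4*X² (j(X) = (2*X)*(2*X) = 4*X²)
1/(√(j(-64) + v*√(32 + 65))) = 1/(√(4*(-64)² - 10*√(32 + 65))) = 1/(√(4*4096 - 10*√97)) = 1/(√(16384 - 10*√97)) = (16384 - 10*√97)^(-½)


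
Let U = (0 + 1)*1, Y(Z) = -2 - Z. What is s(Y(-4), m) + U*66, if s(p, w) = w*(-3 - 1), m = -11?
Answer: 110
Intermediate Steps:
s(p, w) = -4*w (s(p, w) = w*(-4) = -4*w)
U = 1 (U = 1*1 = 1)
s(Y(-4), m) + U*66 = -4*(-11) + 1*66 = 44 + 66 = 110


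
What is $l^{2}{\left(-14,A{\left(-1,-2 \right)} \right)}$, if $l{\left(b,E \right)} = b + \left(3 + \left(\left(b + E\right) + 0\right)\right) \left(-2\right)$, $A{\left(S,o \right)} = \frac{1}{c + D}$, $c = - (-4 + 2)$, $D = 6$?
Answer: $\frac{961}{16} \approx 60.063$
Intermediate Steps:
$c = 2$ ($c = \left(-1\right) \left(-2\right) = 2$)
$A{\left(S,o \right)} = \frac{1}{8}$ ($A{\left(S,o \right)} = \frac{1}{2 + 6} = \frac{1}{8}$)
$l{\left(b,E \right)} = -6 - b - 2 E$ ($l{\left(b,E \right)} = b + \left(3 + \left(\left(E + b\right) + 0\right)\right) \left(-2\right) = b + \left(3 + \left(E + b\right)\right) \left(-2\right) = b + \left(3 + E + b\right) \left(-2\right) = b - \left(6 + 2 E + 2 b\right) = -6 - b - 2 E$)
$l^{2}{\left(-14,A{\left(-1,-2 \right)} \right)} = \left(-6 - -14 - \frac{1}{4}\right)^{2} = \left(-6 + 14 - \frac{1}{4}\right)^{2} = \left(\frac{31}{4}\right)^{2} = \frac{961}{16}$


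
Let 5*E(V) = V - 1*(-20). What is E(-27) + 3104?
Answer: 15513/5 ≈ 3102.6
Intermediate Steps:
E(V) = 4 + V/5 (E(V) = (V - 1*(-20))/5 = (V + 20)/5 = (20 + V)/5 = 4 + V/5)
E(-27) + 3104 = (4 + (⅕)*(-27)) + 3104 = (4 - 27/5) + 3104 = -7/5 + 3104 = 15513/5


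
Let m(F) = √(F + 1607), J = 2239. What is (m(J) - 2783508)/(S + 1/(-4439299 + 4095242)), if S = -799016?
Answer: 957685411956/274907047913 - 344057*√3846/274907047913 ≈ 3.4836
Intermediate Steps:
m(F) = √(1607 + F)
(m(J) - 2783508)/(S + 1/(-4439299 + 4095242)) = (√(1607 + 2239) - 2783508)/(-799016 + 1/(-4439299 + 4095242)) = (√3846 - 2783508)/(-799016 + 1/(-344057)) = (-2783508 + √3846)/(-799016 - 1/344057) = (-2783508 + √3846)/(-274907047913/344057) = (-2783508 + √3846)*(-344057/274907047913) = 957685411956/274907047913 - 344057*√3846/274907047913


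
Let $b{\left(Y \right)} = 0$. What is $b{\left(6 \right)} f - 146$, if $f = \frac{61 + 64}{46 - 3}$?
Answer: $-146$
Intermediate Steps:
$f = \frac{125}{43} \approx 2.907$
$b{\left(6 \right)} f - 146 = 0 \cdot \frac{125}{43} - 146 = 0 - 146 = -146$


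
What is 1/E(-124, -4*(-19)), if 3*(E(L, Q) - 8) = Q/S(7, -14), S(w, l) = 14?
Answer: 21/206 ≈ 0.10194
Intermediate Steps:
E(L, Q) = 8 + Q/42 (E(L, Q) = 8 + (Q/14)/3 = 8 + Q/42)
1/E(-124, -4*(-19)) = 1/(8 + (-4*(-19))/42) = 1/(8 + (1/42)*76) = 1/(8 + 38/21) = 1/(206/21) = 21/206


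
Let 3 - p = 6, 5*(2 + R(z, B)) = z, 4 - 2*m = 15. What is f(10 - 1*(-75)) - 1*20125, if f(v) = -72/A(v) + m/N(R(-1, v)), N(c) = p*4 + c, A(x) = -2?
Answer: -2852583/142 ≈ -20089.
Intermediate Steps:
m = -11/2 (m = 2 - 1/2*15 = 2 - 15/2 = -11/2 ≈ -5.5000)
R(z, B) = -2 + z/5
p = -3 (p = 3 - 1*6 = 3 - 6 = -3)
N(c) = -12 + c (N(c) = -3*4 + c = -12 + c)
f(v) = 5167/142 (f(v) = -72/(-2) - 11/(2*(-12 + (-2 + (1/5)*(-1)))) = -72*(-1/2) - 11/(2*(-12 + (-2 - 1/5))) = 36 - 11/(2*(-12 - 11/5)) = 36 - 11/(2*(-71/5)) = 36 - 11/2*(-5/71) = 36 + 55/142 = 5167/142)
f(10 - 1*(-75)) - 1*20125 = 5167/142 - 1*20125 = 5167/142 - 20125 = -2852583/142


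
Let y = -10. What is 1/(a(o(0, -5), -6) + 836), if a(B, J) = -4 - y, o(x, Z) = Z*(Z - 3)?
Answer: 1/842 ≈ 0.0011876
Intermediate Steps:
o(x, Z) = Z*(-3 + Z)
a(B, J) = 6 (a(B, J) = -4 - 1*(-10) = -4 + 10 = 6)
1/(a(o(0, -5), -6) + 836) = 1/(6 + 836) = 1/842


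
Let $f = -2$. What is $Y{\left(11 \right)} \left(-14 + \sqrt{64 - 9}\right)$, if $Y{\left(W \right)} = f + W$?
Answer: $-126 + 9 \sqrt{55} \approx -59.254$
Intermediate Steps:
$Y{\left(W \right)} = -2 + W$
$Y{\left(11 \right)} \left(-14 + \sqrt{64 - 9}\right) = \left(-2 + 11\right) \left(-14 + \sqrt{64 - 9}\right) = 9 \left(-14 + \sqrt{55}\right) = -126 + 9 \sqrt{55}$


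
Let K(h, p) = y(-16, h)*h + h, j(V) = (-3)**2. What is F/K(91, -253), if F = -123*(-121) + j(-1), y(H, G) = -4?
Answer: -4964/91 ≈ -54.549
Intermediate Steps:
j(V) = 9
K(h, p) = -3*h (K(h, p) = -4*h + h = -3*h)
F = 14892 (F = -123*(-121) + 9 = 14883 + 9 = 14892)
F/K(91, -253) = 14892/((-3*91)) = 14892/(-273) = 14892*(-1/273) = -4964/91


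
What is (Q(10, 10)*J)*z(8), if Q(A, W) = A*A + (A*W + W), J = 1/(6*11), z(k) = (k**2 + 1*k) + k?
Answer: 2800/11 ≈ 254.55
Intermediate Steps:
z(k) = k**2 + 2*k (z(k) = (k**2 + k) + k = (k + k**2) + k = k**2 + 2*k)
J = 1/66 ≈ 0.015152
Q(A, W) = W + A**2 + A*W (Q(A, W) = A**2 + (W + A*W) = W + A**2 + A*W)
(Q(10, 10)*J)*z(8) = ((10 + 10**2 + 10*10)*(1/66))*(8*(2 + 8)) = ((10 + 100 + 100)*(1/66))*(8*10) = (210*(1/66))*80 = (35/11)*80 = 2800/11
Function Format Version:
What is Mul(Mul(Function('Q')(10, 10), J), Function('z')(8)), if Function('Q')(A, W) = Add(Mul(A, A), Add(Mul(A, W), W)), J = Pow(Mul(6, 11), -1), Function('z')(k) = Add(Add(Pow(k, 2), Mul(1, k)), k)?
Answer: Rational(2800, 11) ≈ 254.55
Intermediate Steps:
Function('z')(k) = Add(Pow(k, 2), Mul(2, k)) (Function('z')(k) = Add(Add(Pow(k, 2), k), k) = Add(Add(k, Pow(k, 2)), k) = Add(Pow(k, 2), Mul(2, k)))
J = Rational(1, 66) (J = Pow(66, -1) = Rational(1, 66) ≈ 0.015152)
Function('Q')(A, W) = Add(W, Pow(A, 2), Mul(A, W)) (Function('Q')(A, W) = Add(Pow(A, 2), Add(W, Mul(A, W))) = Add(W, Pow(A, 2), Mul(A, W)))
Mul(Mul(Function('Q')(10, 10), J), Function('z')(8)) = Mul(Mul(Add(10, Pow(10, 2), Mul(10, 10)), Rational(1, 66)), Mul(8, Add(2, 8))) = Mul(Mul(Add(10, 100, 100), Rational(1, 66)), Mul(8, 10)) = Mul(Mul(210, Rational(1, 66)), 80) = Mul(Rational(35, 11), 80) = Rational(2800, 11)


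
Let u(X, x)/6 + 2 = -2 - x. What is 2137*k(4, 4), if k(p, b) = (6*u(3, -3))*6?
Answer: -461592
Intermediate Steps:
u(X, x) = -24 - 6*x (u(X, x) = -12 + 6*(-2 - x) = -12 + (-12 - 6*x) = -24 - 6*x)
k(p, b) = -216 (k(p, b) = (6*(-24 - 6*(-3)))*6 = (6*(-24 + 18))*6 = (6*(-6))*6 = -36*6 = -216)
2137*k(4, 4) = 2137*(-216) = -461592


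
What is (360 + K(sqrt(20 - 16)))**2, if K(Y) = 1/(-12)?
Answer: 18653761/144 ≈ 1.2954e+5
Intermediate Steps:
K(Y) = -1/12
(360 + K(sqrt(20 - 16)))**2 = (360 - 1/12)**2 = (4319/12)**2 = 18653761/144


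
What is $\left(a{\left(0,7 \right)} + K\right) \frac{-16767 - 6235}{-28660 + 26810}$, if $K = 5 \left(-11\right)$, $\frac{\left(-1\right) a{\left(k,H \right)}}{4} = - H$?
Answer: $- \frac{310527}{925} \approx -335.71$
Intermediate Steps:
$a{\left(k,H \right)} = 4 H$ ($a{\left(k,H \right)} = - 4 \left(- H\right) = 4 H$)
$K = -55$
$\left(a{\left(0,7 \right)} + K\right) \frac{-16767 - 6235}{-28660 + 26810} = \left(4 \cdot 7 - 55\right) \frac{-16767 - 6235}{-28660 + 26810} = \left(28 - 55\right) \left(- \frac{23002}{-1850}\right) = - 27 \left(\left(-23002\right) \left(- \frac{1}{1850}\right)\right) = \left(-27\right) \frac{11501}{925} = - \frac{310527}{925}$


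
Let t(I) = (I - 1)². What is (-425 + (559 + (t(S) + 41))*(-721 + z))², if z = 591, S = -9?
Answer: 8358530625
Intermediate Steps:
t(I) = (-1 + I)²
(-425 + (559 + (t(S) + 41))*(-721 + z))² = (-425 + (559 + ((-1 - 9)² + 41))*(-721 + 591))² = (-425 + (559 + ((-10)² + 41))*(-130))² = (-425 + (559 + (100 + 41))*(-130))² = (-425 + (559 + 141)*(-130))² = (-425 + 700*(-130))² = (-425 - 91000)² = (-91425)² = 8358530625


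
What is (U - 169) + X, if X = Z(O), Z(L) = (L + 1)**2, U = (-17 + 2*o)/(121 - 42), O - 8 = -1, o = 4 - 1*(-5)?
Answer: -8294/79 ≈ -104.99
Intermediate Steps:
o = 9 (o = 4 + 5 = 9)
O = 7 (O = 8 - 1 = 7)
U = 1/79 (U = (-17 + 2*9)/(121 - 42) = (-17 + 18)/79 = 1*(1/79) = 1/79 ≈ 0.012658)
Z(L) = (1 + L)**2
X = 64 (X = (1 + 7)**2 = 8**2 = 64)
(U - 169) + X = (1/79 - 169) + 64 = -13350/79 + 64 = -8294/79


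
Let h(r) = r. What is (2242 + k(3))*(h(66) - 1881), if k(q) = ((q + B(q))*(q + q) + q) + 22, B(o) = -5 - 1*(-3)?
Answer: -4125495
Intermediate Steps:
B(o) = -2 (B(o) = -5 + 3 = -2)
k(q) = 22 + q + 2*q*(-2 + q) (k(q) = ((q - 2)*(q + q) + q) + 22 = ((-2 + q)*(2*q) + q) + 22 = (2*q*(-2 + q) + q) + 22 = (q + 2*q*(-2 + q)) + 22 = 22 + q + 2*q*(-2 + q))
(2242 + k(3))*(h(66) - 1881) = (2242 + (22 - 3*3 + 2*3²))*(66 - 1881) = (2242 + (22 - 9 + 2*9))*(-1815) = (2242 + (22 - 9 + 18))*(-1815) = (2242 + 31)*(-1815) = 2273*(-1815) = -4125495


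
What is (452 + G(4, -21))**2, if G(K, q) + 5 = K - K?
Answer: 199809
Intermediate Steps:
G(K, q) = -5 (G(K, q) = -5 + (K - K) = -5 + 0 = -5)
(452 + G(4, -21))**2 = (452 - 5)**2 = 447**2 = 199809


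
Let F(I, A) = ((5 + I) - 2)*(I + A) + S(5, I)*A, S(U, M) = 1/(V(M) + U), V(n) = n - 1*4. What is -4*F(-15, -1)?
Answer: -5378/7 ≈ -768.29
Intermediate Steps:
V(n) = -4 + n (V(n) = n - 4 = -4 + n)
S(U, M) = 1/(-4 + M + U) (S(U, M) = 1/((-4 + M) + U) = 1/(-4 + M + U))
F(I, A) = A/(1 + I) + (3 + I)*(A + I) (F(I, A) = ((5 + I) - 2)*(I + A) + A/(-4 + I + 5) = (3 + I)*(A + I) + A/(1 + I) = A/(1 + I) + (3 + I)*(A + I))
-4*F(-15, -1) = -4*(-1 + (1 - 15)*((-15)² + 3*(-1) + 3*(-15) - 1*(-15)))/(1 - 15) = -4*(-1 - 14*(225 - 3 - 45 + 15))/(-14) = -(-2)*(-1 - 14*192)/7 = -(-2)*(-1 - 2688)/7 = -(-2)*(-2689)/7 = -4*2689/14 = -5378/7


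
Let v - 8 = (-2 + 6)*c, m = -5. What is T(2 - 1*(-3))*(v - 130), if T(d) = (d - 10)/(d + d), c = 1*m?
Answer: 71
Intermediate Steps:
c = -5 (c = 1*(-5) = -5)
v = -12 (v = 8 + (-2 + 6)*(-5) = 8 + 4*(-5) = 8 - 20 = -12)
T(d) = (-10 + d)/(2*d) (T(d) = (-10 + d)/((2*d)) = (-10 + d)*(1/(2*d)) = (-10 + d)/(2*d))
T(2 - 1*(-3))*(v - 130) = ((-10 + (2 - 1*(-3)))/(2*(2 - 1*(-3))))*(-12 - 130) = ((-10 + (2 + 3))/(2*(2 + 3)))*(-142) = ((1/2)*(-10 + 5)/5)*(-142) = ((1/2)*(1/5)*(-5))*(-142) = -1/2*(-142) = 71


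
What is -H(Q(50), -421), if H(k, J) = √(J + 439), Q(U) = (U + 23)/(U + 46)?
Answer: -3*√2 ≈ -4.2426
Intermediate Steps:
Q(U) = (23 + U)/(46 + U)
H(k, J) = √(439 + J)
-H(Q(50), -421) = -√(439 - 421) = -√18 = -3*√2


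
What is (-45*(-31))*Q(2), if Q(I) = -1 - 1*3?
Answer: -5580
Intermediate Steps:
Q(I) = -4 (Q(I) = -1 - 3 = -4)
(-45*(-31))*Q(2) = -45*(-31)*(-4) = 1395*(-4) = -5580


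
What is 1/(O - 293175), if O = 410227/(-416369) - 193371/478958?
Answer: -199423263502/58466192272392215 ≈ -3.4109e-6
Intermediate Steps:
O = -276995193365/199423263502 (O = 410227*(-1/416369) - 193371*1/478958 = -410227/416369 - 193371/478958 = -276995193365/199423263502 ≈ -1.3890)
1/(O - 293175) = 1/(-276995193365/199423263502 - 293175) = 1/(-58466192272392215/199423263502) = -199423263502/58466192272392215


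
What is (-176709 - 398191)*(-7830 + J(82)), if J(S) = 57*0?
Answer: 4501467000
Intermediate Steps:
J(S) = 0
(-176709 - 398191)*(-7830 + J(82)) = (-176709 - 398191)*(-7830 + 0) = -574900*(-7830) = 4501467000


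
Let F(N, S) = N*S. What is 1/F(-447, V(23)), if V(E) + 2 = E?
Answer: -1/9387 ≈ -0.00010653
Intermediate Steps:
V(E) = -2 + E
1/F(-447, V(23)) = 1/(-447*(-2 + 23)) = 1/(-447*21) = 1/(-9387) = -1/9387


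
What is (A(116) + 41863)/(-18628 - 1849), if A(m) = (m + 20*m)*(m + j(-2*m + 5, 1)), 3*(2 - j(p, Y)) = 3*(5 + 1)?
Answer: -314695/20477 ≈ -15.368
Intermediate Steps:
j(p, Y) = -4 (j(p, Y) = 2 - (5 + 1) = 2 - 6 = -4)
A(m) = 21*m*(-4 + m) (A(m) = (m + 20*m)*(m - 4) = (21*m)*(-4 + m) = 21*m*(-4 + m))
(A(116) + 41863)/(-18628 - 1849) = (21*116*(-4 + 116) + 41863)/(-18628 - 1849) = (21*116*112 + 41863)/(-20477) = (272832 + 41863)*(-1/20477) = 314695*(-1/20477) = -314695/20477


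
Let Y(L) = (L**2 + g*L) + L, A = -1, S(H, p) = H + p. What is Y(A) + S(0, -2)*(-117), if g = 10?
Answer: 224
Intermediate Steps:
Y(L) = L**2 + 11*L (Y(L) = (L**2 + 10*L) + L = L**2 + 11*L)
Y(A) + S(0, -2)*(-117) = -(11 - 1) + (0 - 2)*(-117) = -1*10 - 2*(-117) = -10 + 234 = 224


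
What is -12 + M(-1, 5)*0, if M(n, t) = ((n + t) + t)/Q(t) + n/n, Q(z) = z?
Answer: -12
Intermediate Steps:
M(n, t) = 1 + (n + 2*t)/t (M(n, t) = ((n + t) + t)/t + n/n = (n + 2*t)/t + 1 = 1 + (n + 2*t)/t)
-12 + M(-1, 5)*0 = -12 + (3 - 1/5)*0 = -12 + (3 - 1*⅕)*0 = -12 + (3 - ⅕)*0 = -12 + (14/5)*0 = -12 + 0 = -12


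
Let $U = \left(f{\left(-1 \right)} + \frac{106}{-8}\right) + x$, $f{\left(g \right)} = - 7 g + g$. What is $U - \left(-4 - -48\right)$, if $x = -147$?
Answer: $- \frac{793}{4} \approx -198.25$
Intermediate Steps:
$f{\left(g \right)} = - 6 g$
$U = - \frac{617}{4}$ ($U = \left(\left(-6\right) \left(-1\right) + \frac{106}{-8}\right) - 147 = \left(6 + 106 \left(- \frac{1}{8}\right)\right) - 147 = \left(6 - \frac{53}{4}\right) - 147 = - \frac{29}{4} - 147 = - \frac{617}{4} \approx -154.25$)
$U - \left(-4 - -48\right) = - \frac{617}{4} - \left(-4 - -48\right) = - \frac{617}{4} - \left(-4 + 48\right) = - \frac{617}{4} - 44 = - \frac{793}{4}$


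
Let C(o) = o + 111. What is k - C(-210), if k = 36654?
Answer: 36753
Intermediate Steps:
C(o) = 111 + o
k - C(-210) = 36654 - (111 - 210) = 36654 - 1*(-99) = 36654 + 99 = 36753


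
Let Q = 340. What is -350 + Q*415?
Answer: 140750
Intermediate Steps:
-350 + Q*415 = -350 + 340*415 = -350 + 141100 = 140750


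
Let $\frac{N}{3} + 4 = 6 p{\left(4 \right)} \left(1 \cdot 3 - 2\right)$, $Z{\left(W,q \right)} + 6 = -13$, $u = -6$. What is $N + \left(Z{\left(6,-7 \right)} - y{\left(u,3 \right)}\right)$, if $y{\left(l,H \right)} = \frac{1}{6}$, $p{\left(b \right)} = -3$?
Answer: $- \frac{511}{6} \approx -85.167$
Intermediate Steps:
$Z{\left(W,q \right)} = -19$ ($Z{\left(W,q \right)} = -6 - 13 = -19$)
$y{\left(l,H \right)} = \frac{1}{6}$
$N = -66$ ($N = -12 + 3 \cdot 6 \left(-3\right) \left(1 \cdot 3 - 2\right) = -12 + 3 \left(- 18 \left(3 - 2\right)\right) = -12 + 3 \left(\left(-18\right) 1\right) = -12 + 3 \left(-18\right) = -12 - 54 = -66$)
$N + \left(Z{\left(6,-7 \right)} - y{\left(u,3 \right)}\right) = -66 - \frac{115}{6} = - \frac{511}{6}$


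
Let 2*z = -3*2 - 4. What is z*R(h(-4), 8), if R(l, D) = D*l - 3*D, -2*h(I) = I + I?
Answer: -40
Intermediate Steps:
h(I) = -I (h(I) = -(I + I)/2 = -I)
z = -5 (z = (-3*2 - 4)/2 = (-6 - 4)/2 = (½)*(-10) = -5)
R(l, D) = -3*D + D*l
z*R(h(-4), 8) = -40*(-3 - 1*(-4)) = -40*(-3 + 4) = -40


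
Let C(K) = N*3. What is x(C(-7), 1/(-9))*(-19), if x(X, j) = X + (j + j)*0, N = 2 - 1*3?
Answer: 57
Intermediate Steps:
N = -1 (N = 2 - 3 = -1)
C(K) = -3 (C(K) = -1*3 = -3)
x(X, j) = X (x(X, j) = X + (2*j)*0 = X + 0 = X)
x(C(-7), 1/(-9))*(-19) = -3*(-19) = 57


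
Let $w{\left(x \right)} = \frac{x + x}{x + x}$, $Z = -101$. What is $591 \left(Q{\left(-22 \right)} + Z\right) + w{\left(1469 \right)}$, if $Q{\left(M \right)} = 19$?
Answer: $-48461$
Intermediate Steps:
$w{\left(x \right)} = 1$ ($w{\left(x \right)} = \frac{2 x}{2 x} = 2 x \frac{1}{2 x} = 1$)
$591 \left(Q{\left(-22 \right)} + Z\right) + w{\left(1469 \right)} = 591 \left(19 - 101\right) + 1 = 591 \left(-82\right) + 1 = -48462 + 1 = -48461$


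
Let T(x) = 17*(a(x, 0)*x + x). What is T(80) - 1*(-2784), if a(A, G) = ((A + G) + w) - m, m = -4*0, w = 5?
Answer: 119744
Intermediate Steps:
m = 0
a(A, G) = 5 + A + G (a(A, G) = ((A + G) + 5) - 1*0 = (5 + A + G) + 0 = 5 + A + G)
T(x) = 17*x + 17*x*(5 + x) (T(x) = 17*((5 + x + 0)*x + x) = 17*((5 + x)*x + x) = 17*(x*(5 + x) + x) = 17*(x + x*(5 + x)) = 17*x + 17*x*(5 + x))
T(80) - 1*(-2784) = 17*80*(6 + 80) - 1*(-2784) = 17*80*86 + 2784 = 116960 + 2784 = 119744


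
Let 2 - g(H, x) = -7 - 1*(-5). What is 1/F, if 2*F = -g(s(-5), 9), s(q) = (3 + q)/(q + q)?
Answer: -1/2 ≈ -0.50000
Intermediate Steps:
s(q) = (3 + q)/(2*q) (s(q) = (3 + q)/((2*q)) = (3 + q)*(1/(2*q)) = (3 + q)/(2*q))
g(H, x) = 4 (g(H, x) = 2 - (-7 - 1*(-5)) = 2 - (-7 + 5) = 2 - 1*(-2) = 2 + 2 = 4)
F = -2 (F = (-1*4)/2 = (1/2)*(-4) = -2)
1/F = 1/(-2) = -1/2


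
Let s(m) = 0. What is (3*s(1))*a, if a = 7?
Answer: 0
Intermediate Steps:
(3*s(1))*a = (3*0)*7 = 0*7 = 0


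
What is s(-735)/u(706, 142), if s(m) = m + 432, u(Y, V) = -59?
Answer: 303/59 ≈ 5.1356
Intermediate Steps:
s(m) = 432 + m
s(-735)/u(706, 142) = (432 - 735)/(-59) = -303*(-1/59) = 303/59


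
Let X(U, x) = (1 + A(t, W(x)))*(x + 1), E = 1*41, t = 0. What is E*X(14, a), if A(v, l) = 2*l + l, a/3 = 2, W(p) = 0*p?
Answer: 287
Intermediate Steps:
W(p) = 0
E = 41
a = 6 (a = 3*2 = 6)
A(v, l) = 3*l
X(U, x) = 1 + x (X(U, x) = (1 + 3*0)*(x + 1) = (1 + 0)*(1 + x) = 1*(1 + x) = 1 + x)
E*X(14, a) = 41*(1 + 6) = 41*7 = 287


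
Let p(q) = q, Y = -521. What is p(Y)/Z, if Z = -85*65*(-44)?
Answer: -521/243100 ≈ -0.0021432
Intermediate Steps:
Z = 243100 (Z = -5525*(-44) = 243100)
p(Y)/Z = -521/243100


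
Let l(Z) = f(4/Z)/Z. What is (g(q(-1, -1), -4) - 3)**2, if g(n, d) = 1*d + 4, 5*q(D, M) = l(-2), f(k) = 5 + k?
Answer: 9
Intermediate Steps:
l(Z) = (5 + 4/Z)/Z
q(D, M) = -3/10 (q(D, M) = ((4 + 5*(-2))/(-2)**2)/5 = ((4 - 10)/4)/5 = ((1/4)*(-6))/5 = (1/5)*(-3/2) = -3/10)
g(n, d) = 4 + d (g(n, d) = d + 4 = 4 + d)
(g(q(-1, -1), -4) - 3)**2 = ((4 - 4) - 3)**2 = (0 - 3)**2 = (-3)**2 = 9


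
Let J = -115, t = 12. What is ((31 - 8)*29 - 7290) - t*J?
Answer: -5243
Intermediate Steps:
((31 - 8)*29 - 7290) - t*J = ((31 - 8)*29 - 7290) - 12*(-115) = (23*29 - 7290) - 1*(-1380) = (667 - 7290) + 1380 = -6623 + 1380 = -5243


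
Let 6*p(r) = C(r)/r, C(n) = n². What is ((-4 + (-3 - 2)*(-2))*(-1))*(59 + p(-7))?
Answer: -347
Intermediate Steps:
p(r) = r/6 (p(r) = (r²/r)/6 = r/6)
((-4 + (-3 - 2)*(-2))*(-1))*(59 + p(-7)) = ((-4 + (-3 - 2)*(-2))*(-1))*(59 + (⅙)*(-7)) = ((-4 - 5*(-2))*(-1))*(59 - 7/6) = ((-4 + 10)*(-1))*(347/6) = (6*(-1))*(347/6) = -6*347/6 = -347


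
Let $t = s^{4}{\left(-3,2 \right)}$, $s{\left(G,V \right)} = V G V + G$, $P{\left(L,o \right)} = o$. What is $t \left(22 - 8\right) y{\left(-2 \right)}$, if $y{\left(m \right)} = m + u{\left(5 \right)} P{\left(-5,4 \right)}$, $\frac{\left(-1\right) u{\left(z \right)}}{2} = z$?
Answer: $-29767500$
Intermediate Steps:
$s{\left(G,V \right)} = G + G V^{2}$ ($s{\left(G,V \right)} = G V V + G = G V^{2} + G = G + G V^{2}$)
$u{\left(z \right)} = - 2 z$
$y{\left(m \right)} = -40 + m$ ($y{\left(m \right)} = m + \left(-2\right) 5 \cdot 4 = m - 40 = -40 + m$)
$t = 50625$ ($t = \left(- 3 \left(1 + 2^{2}\right)\right)^{4} = \left(- 3 \left(1 + 4\right)\right)^{4} = \left(\left(-3\right) 5\right)^{4} = \left(-15\right)^{4} = 50625$)
$t \left(22 - 8\right) y{\left(-2 \right)} = 50625 \left(22 - 8\right) \left(-40 - 2\right) = 50625 \cdot 14 \left(-42\right) = 708750 \left(-42\right) = -29767500$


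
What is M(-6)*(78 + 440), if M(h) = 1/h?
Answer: -259/3 ≈ -86.333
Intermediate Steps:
M(-6)*(78 + 440) = (78 + 440)/(-6) = -1/6*518 = -259/3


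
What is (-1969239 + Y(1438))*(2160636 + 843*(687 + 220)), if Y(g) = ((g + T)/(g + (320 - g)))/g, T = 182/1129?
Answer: -748173463600543254603/129880160 ≈ -5.7605e+12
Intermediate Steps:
T = 182/1129 (T = 182*(1/1129) = 182/1129 ≈ 0.16120)
Y(g) = (91/180640 + g/320)/g (Y(g) = ((g + 182/1129)/(g + (320 - g)))/g = ((182/1129 + g)/320)/g = ((182/1129 + g)*(1/320))/g = (91/180640 + g/320)/g)
(-1969239 + Y(1438))*(2160636 + 843*(687 + 220)) = (-1969239 + (1/361280)*(182 + 1129*1438)/1438)*(2160636 + 843*(687 + 220)) = (-1969239 + (1/361280)*(1/1438)*(182 + 1623502))*(2160636 + 843*907) = (-1969239 + (1/361280)*(1/1438)*1623684)*(2160636 + 764601) = (-1969239 + 405921/129880160)*2925237 = -255765075992319/129880160*2925237 = -748173463600543254603/129880160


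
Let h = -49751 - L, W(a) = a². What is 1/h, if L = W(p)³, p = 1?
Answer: -1/49752 ≈ -2.0100e-5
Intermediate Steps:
L = 1 (L = (1²)³ = 1³ = 1)
h = -49752 (h = -49751 - 1*1 = -49751 - 1 = -49752)
1/h = 1/(-49752) = -1/49752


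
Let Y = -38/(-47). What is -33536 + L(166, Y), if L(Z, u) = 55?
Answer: -33481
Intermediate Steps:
Y = 38/47 (Y = -38*(-1/47) = 38/47 ≈ 0.80851)
-33536 + L(166, Y) = -33536 + 55 = -33481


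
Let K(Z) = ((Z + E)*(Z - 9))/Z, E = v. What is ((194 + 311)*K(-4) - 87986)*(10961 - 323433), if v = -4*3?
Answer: 35698676112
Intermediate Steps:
v = -12
E = -12
K(Z) = (-12 + Z)*(-9 + Z)/Z (K(Z) = ((Z - 12)*(Z - 9))/Z = ((-12 + Z)*(-9 + Z))/Z = (-12 + Z)*(-9 + Z)/Z)
((194 + 311)*K(-4) - 87986)*(10961 - 323433) = ((194 + 311)*(-21 - 4 + 108/(-4)) - 87986)*(10961 - 323433) = (505*(-21 - 4 + 108*(-1/4)) - 87986)*(-312472) = (505*(-21 - 4 - 27) - 87986)*(-312472) = (505*(-52) - 87986)*(-312472) = (-26260 - 87986)*(-312472) = -114246*(-312472) = 35698676112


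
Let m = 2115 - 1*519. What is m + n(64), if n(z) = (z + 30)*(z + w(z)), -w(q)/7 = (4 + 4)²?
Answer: -34500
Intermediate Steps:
w(q) = -448 (w(q) = -7*(4 + 4)² = -7*8² = -7*64 = -448)
m = 1596 (m = 2115 - 519 = 1596)
n(z) = (-448 + z)*(30 + z) (n(z) = (z + 30)*(z - 448) = (30 + z)*(-448 + z) = (-448 + z)*(30 + z))
m + n(64) = 1596 + (-13440 + 64² - 418*64) = 1596 + (-13440 + 4096 - 26752) = 1596 - 36096 = -34500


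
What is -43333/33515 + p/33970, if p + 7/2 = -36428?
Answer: -1077209493/455401820 ≈ -2.3654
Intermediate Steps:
p = -72863/2 (p = -7/2 - 36428 = -72863/2 ≈ -36432.)
-43333/33515 + p/33970 = -43333/33515 - 72863/2/33970 = -43333*1/33515 - 72863/2*1/33970 = -43333/33515 - 72863/67940 = -1077209493/455401820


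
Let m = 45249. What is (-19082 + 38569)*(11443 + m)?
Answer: 1104757004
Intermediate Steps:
(-19082 + 38569)*(11443 + m) = (-19082 + 38569)*(11443 + 45249) = 19487*56692 = 1104757004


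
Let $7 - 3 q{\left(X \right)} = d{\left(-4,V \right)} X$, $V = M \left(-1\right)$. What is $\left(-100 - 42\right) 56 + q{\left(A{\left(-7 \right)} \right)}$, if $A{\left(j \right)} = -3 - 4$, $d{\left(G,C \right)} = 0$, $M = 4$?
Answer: $- \frac{23849}{3} \approx -7949.7$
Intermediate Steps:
$V = -4$ ($V = 4 \left(-1\right) = -4$)
$A{\left(j \right)} = -7$
$q{\left(X \right)} = \frac{7}{3}$ ($q{\left(X \right)} = \frac{7}{3} - \frac{0 X}{3} = \frac{7}{3} - 0 = \frac{7}{3} + 0 = \frac{7}{3}$)
$\left(-100 - 42\right) 56 + q{\left(A{\left(-7 \right)} \right)} = \left(-100 - 42\right) 56 + \frac{7}{3} = \left(-142\right) 56 + \frac{7}{3} = -7952 + \frac{7}{3} = - \frac{23849}{3}$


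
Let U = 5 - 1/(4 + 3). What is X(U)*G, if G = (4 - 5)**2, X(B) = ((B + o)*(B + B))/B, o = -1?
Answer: 54/7 ≈ 7.7143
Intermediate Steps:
U = 34/7 (U = 5 - 1/7 = 34/7 ≈ 4.8571)
X(B) = -2 + 2*B (X(B) = ((B - 1)*(B + B))/B = ((-1 + B)*(2*B))/B = (2*B*(-1 + B))/B = -2 + 2*B)
G = 1 (G = (-1)**2 = 1)
X(U)*G = (-2 + 2*(34/7))*1 = (-2 + 68/7)*1 = (54/7)*1 = 54/7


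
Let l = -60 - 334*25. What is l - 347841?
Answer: -356251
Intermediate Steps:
l = -8410 (l = -60 - 8350 = -8410)
l - 347841 = -8410 - 347841 = -356251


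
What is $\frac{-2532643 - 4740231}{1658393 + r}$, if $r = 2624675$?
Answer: $- \frac{3636437}{2141534} \approx -1.6981$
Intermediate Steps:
$\frac{-2532643 - 4740231}{1658393 + r} = \frac{-2532643 - 4740231}{1658393 + 2624675} = - \frac{7272874}{4283068} = \left(-7272874\right) \frac{1}{4283068} = - \frac{3636437}{2141534}$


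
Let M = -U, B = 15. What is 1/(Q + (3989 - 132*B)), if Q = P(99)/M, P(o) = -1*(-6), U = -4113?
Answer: 1371/2754341 ≈ 0.00049776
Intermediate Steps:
P(o) = 6
M = 4113 (M = -1*(-4113) = 4113)
Q = 2/1371 (Q = 6/4113 = 6*(1/4113) = 2/1371 ≈ 0.0014588)
1/(Q + (3989 - 132*B)) = 1/(2/1371 + (3989 - 132*15)) = 1/(2/1371 + (3989 - 1980)) = 1/(2/1371 + 2009) = 1/(2754341/1371) = 1371/2754341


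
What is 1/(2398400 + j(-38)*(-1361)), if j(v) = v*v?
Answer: 1/433116 ≈ 2.3089e-6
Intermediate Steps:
j(v) = v²
1/(2398400 + j(-38)*(-1361)) = 1/(2398400 + (-38)²*(-1361)) = 1/(2398400 + 1444*(-1361)) = 1/(2398400 - 1965284) = 1/433116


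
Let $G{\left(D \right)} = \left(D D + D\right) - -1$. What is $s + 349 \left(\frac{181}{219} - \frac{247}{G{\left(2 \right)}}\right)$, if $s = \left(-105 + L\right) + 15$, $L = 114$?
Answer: $- \frac{18399482}{1533} \approx -12002.0$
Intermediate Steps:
$G{\left(D \right)} = 1 + D + D^{2}$ ($G{\left(D \right)} = \left(D^{2} + D\right) + 1 = \left(D + D^{2}\right) + 1 = 1 + D + D^{2}$)
$s = 24$ ($s = \left(-105 + 114\right) + 15 = 9 + 15 = 24$)
$s + 349 \left(\frac{181}{219} - \frac{247}{G{\left(2 \right)}}\right) = 24 + 349 \left(\frac{181}{219} - \frac{247}{1 + 2 + 2^{2}}\right) = 24 + 349 \left(181 \cdot \frac{1}{219} - \frac{247}{1 + 2 + 4}\right) = 24 + 349 \left(\frac{181}{219} - \frac{247}{7}\right) = 24 + 349 \left(- \frac{52826}{1533}\right) = 24 - \frac{18436274}{1533} = - \frac{18399482}{1533}$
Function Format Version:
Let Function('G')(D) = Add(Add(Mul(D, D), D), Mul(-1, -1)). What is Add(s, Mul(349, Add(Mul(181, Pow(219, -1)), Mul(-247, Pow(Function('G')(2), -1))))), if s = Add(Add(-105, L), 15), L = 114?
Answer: Rational(-18399482, 1533) ≈ -12002.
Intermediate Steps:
Function('G')(D) = Add(1, D, Pow(D, 2)) (Function('G')(D) = Add(Add(Pow(D, 2), D), 1) = Add(Add(D, Pow(D, 2)), 1) = Add(1, D, Pow(D, 2)))
s = 24 (s = Add(Add(-105, 114), 15) = Add(9, 15) = 24)
Add(s, Mul(349, Add(Mul(181, Pow(219, -1)), Mul(-247, Pow(Function('G')(2), -1))))) = Add(24, Mul(349, Add(Mul(181, Pow(219, -1)), Mul(-247, Pow(Add(1, 2, Pow(2, 2)), -1))))) = Add(24, Mul(349, Add(Mul(181, Rational(1, 219)), Mul(-247, Pow(Add(1, 2, 4), -1))))) = Add(24, Mul(349, Add(Rational(181, 219), Mul(-247, Pow(7, -1))))) = Add(24, Mul(349, Add(Rational(181, 219), Mul(-247, Rational(1, 7))))) = Add(24, Mul(349, Add(Rational(181, 219), Rational(-247, 7)))) = Add(24, Mul(349, Rational(-52826, 1533))) = Add(24, Rational(-18436274, 1533)) = Rational(-18399482, 1533)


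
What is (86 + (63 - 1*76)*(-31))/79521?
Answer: 163/26507 ≈ 0.0061493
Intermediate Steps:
(86 + (63 - 1*76)*(-31))/79521 = (86 + (63 - 76)*(-31))*(1/79521) = (86 - 13*(-31))*(1/79521) = (86 + 403)*(1/79521) = 489*(1/79521) = 163/26507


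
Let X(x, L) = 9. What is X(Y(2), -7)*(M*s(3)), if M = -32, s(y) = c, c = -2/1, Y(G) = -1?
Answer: 576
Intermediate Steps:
c = -2 (c = -2*1 = -2)
s(y) = -2
X(Y(2), -7)*(M*s(3)) = 9*(-32*(-2)) = 9*64 = 576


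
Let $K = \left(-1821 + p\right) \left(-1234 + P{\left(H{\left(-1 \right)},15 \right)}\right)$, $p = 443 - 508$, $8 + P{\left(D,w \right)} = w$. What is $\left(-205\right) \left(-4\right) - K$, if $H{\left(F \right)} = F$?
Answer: $-2313302$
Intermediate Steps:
$P{\left(D,w \right)} = -8 + w$
$p = -65$ ($p = 443 - 508 = -65$)
$K = 2314122$ ($K = \left(-1821 - 65\right) \left(-1234 + \left(-8 + 15\right)\right) = - 1886 \left(-1234 + 7\right) = \left(-1886\right) \left(-1227\right) = 2314122$)
$\left(-205\right) \left(-4\right) - K = \left(-205\right) \left(-4\right) - 2314122 = 820 - 2314122 = -2313302$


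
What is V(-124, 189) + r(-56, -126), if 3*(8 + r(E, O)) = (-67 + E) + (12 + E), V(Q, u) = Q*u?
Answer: -70499/3 ≈ -23500.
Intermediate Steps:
r(E, O) = -79/3 + 2*E/3 (r(E, O) = -8 + ((-67 + E) + (12 + E))/3 = -8 + (-55 + 2*E)/3 = -8 + (-55/3 + 2*E/3) = -79/3 + 2*E/3)
V(-124, 189) + r(-56, -126) = -124*189 + (-79/3 + (⅔)*(-56)) = -23436 + (-79/3 - 112/3) = -23436 - 191/3 = -70499/3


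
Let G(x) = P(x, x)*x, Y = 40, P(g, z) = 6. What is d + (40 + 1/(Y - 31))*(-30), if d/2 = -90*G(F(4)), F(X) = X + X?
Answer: -29530/3 ≈ -9843.3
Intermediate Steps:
F(X) = 2*X
G(x) = 6*x
d = -8640 (d = 2*(-540*2*4) = 2*(-540*8) = 2*(-90*48) = 2*(-4320) = -8640)
d + (40 + 1/(Y - 31))*(-30) = -8640 + (40 + 1/(40 - 31))*(-30) = -8640 + (40 + 1/9)*(-30) = -8640 + (361/9)*(-30) = -8640 - 3610/3 = -29530/3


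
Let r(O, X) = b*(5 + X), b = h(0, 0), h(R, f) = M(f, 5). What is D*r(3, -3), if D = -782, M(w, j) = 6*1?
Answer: -9384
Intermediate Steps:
M(w, j) = 6
h(R, f) = 6
b = 6
r(O, X) = 30 + 6*X (r(O, X) = 6*(5 + X) = 30 + 6*X)
D*r(3, -3) = -782*(30 + 6*(-3)) = -782*(30 - 18) = -782*12 = -9384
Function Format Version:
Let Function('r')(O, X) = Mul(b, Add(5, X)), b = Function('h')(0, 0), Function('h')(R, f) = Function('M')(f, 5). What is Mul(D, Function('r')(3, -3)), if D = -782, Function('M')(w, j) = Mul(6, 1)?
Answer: -9384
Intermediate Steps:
Function('M')(w, j) = 6
Function('h')(R, f) = 6
b = 6
Function('r')(O, X) = Add(30, Mul(6, X)) (Function('r')(O, X) = Mul(6, Add(5, X)) = Add(30, Mul(6, X)))
Mul(D, Function('r')(3, -3)) = Mul(-782, Add(30, Mul(6, -3))) = Mul(-782, Add(30, -18)) = Mul(-782, 12) = -9384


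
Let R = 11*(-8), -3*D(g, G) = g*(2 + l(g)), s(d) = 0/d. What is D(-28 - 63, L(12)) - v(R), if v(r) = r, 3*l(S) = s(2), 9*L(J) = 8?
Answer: 446/3 ≈ 148.67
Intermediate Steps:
L(J) = 8/9 (L(J) = (⅑)*8 = 8/9)
s(d) = 0
l(S) = 0 (l(S) = (⅓)*0 = 0)
D(g, G) = -2*g/3 (D(g, G) = -g*(2 + 0)/3 = -g*2/3 = -2*g/3)
R = -88
D(-28 - 63, L(12)) - v(R) = -2*(-28 - 63)/3 - 1*(-88) = -⅔*(-91) + 88 = 182/3 + 88 = 446/3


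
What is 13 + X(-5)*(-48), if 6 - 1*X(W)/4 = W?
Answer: -2099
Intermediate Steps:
X(W) = 24 - 4*W
13 + X(-5)*(-48) = 13 + (24 - 4*(-5))*(-48) = 13 + (24 + 20)*(-48) = 13 + 44*(-48) = 13 - 2112 = -2099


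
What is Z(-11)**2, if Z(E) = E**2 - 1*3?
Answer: 13924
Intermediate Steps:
Z(E) = -3 + E**2 (Z(E) = E**2 - 3 = -3 + E**2)
Z(-11)**2 = (-3 + (-11)**2)**2 = (-3 + 121)**2 = 118**2 = 13924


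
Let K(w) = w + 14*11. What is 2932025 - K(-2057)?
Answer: 2933928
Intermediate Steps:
K(w) = 154 + w (K(w) = w + 154 = 154 + w)
2932025 - K(-2057) = 2932025 - (154 - 2057) = 2932025 - 1*(-1903) = 2932025 + 1903 = 2933928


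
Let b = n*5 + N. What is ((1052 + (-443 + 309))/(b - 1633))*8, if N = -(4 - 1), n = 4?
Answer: -459/101 ≈ -4.5446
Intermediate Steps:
N = -3 (N = -1*3 = -3)
b = 17 (b = 4*5 - 3 = 20 - 3 = 17)
((1052 + (-443 + 309))/(b - 1633))*8 = ((1052 + (-443 + 309))/(17 - 1633))*8 = ((1052 - 134)/(-1616))*8 = (918*(-1/1616))*8 = -459/808*8 = -459/101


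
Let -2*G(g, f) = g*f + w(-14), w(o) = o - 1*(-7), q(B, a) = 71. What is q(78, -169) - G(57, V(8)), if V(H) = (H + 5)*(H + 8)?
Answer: 11991/2 ≈ 5995.5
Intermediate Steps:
w(o) = 7 + o (w(o) = o + 7 = 7 + o)
V(H) = (5 + H)*(8 + H)
G(g, f) = 7/2 - f*g/2 (G(g, f) = -(g*f + (7 - 14))/2 = -(f*g - 7)/2 = -(-7 + f*g)/2 = 7/2 - f*g/2)
q(78, -169) - G(57, V(8)) = 71 - (7/2 - ½*(40 + 8² + 13*8)*57) = 71 - (7/2 - ½*(40 + 64 + 104)*57) = 71 - (7/2 - ½*208*57) = 71 - (7/2 - 5928) = 71 - 1*(-11849/2) = 71 + 11849/2 = 11991/2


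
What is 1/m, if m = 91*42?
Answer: 1/3822 ≈ 0.00026164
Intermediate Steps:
m = 3822
1/m = 1/3822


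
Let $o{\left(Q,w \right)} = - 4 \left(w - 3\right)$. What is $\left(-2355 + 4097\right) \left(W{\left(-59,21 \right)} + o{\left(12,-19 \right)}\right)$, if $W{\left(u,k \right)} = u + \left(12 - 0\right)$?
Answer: $71422$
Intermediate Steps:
$o{\left(Q,w \right)} = 12 - 4 w$ ($o{\left(Q,w \right)} = - 4 \left(-3 + w\right) = 12 - 4 w$)
$W{\left(u,k \right)} = 12 + u$ ($W{\left(u,k \right)} = u + \left(12 + 0\right) = u + 12 = 12 + u$)
$\left(-2355 + 4097\right) \left(W{\left(-59,21 \right)} + o{\left(12,-19 \right)}\right) = \left(-2355 + 4097\right) \left(\left(12 - 59\right) + \left(12 - -76\right)\right) = 1742 \left(-47 + \left(12 + 76\right)\right) = 1742 \left(-47 + 88\right) = 1742 \cdot 41 = 71422$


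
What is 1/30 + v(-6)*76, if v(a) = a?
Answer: -13679/30 ≈ -455.97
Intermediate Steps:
1/30 + v(-6)*76 = 1/30 - 6*76 = 1*(1/30) - 456 = 1/30 - 456 = -13679/30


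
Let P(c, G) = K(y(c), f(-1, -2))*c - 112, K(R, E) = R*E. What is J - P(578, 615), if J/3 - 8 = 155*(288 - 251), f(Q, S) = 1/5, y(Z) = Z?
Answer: -247379/5 ≈ -49476.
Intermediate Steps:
f(Q, S) = ⅕
K(R, E) = E*R
P(c, G) = -112 + c²/5 (P(c, G) = (c/5)*c - 112 = c²/5 - 112 = -112 + c²/5)
J = 17229 (J = 24 + 3*(155*(288 - 251)) = 24 + 3*(155*37) = 24 + 3*5735 = 24 + 17205 = 17229)
J - P(578, 615) = 17229 - (-112 + (⅕)*578²) = 17229 - (-112 + (⅕)*334084) = 17229 - (-112 + 334084/5) = 17229 - 1*333524/5 = 17229 - 333524/5 = -247379/5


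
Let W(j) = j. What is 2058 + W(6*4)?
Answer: 2082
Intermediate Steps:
2058 + W(6*4) = 2058 + 6*4 = 2058 + 24 = 2082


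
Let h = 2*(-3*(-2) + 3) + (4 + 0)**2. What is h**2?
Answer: 1156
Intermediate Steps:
h = 34 (h = 2*(6 + 3) + 4**2 = 2*9 + 16 = 18 + 16 = 34)
h**2 = 34**2 = 1156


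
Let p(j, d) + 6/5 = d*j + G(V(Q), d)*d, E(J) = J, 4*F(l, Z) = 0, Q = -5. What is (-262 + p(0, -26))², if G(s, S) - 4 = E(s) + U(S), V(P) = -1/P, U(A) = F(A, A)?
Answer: 3467044/25 ≈ 1.3868e+5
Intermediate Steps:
F(l, Z) = 0 (F(l, Z) = (¼)*0 = 0)
U(A) = 0
G(s, S) = 4 + s (G(s, S) = 4 + (s + 0) = 4 + s)
p(j, d) = -6/5 + 21*d/5 + d*j (p(j, d) = -6/5 + (d*j + (4 - 1/(-5))*d) = -6/5 + (d*j + (4 - 1*(-⅕))*d) = -6/5 + (d*j + (4 + ⅕)*d) = -6/5 + (d*j + 21*d/5) = -6/5 + (21*d/5 + d*j) = -6/5 + 21*d/5 + d*j)
(-262 + p(0, -26))² = (-262 + (-6/5 + (21/5)*(-26) - 26*0))² = (-262 + (-6/5 - 546/5 + 0))² = (-262 - 552/5)² = (-1862/5)² = 3467044/25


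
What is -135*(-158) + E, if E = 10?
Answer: 21340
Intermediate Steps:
-135*(-158) + E = -135*(-158) + 10 = 21330 + 10 = 21340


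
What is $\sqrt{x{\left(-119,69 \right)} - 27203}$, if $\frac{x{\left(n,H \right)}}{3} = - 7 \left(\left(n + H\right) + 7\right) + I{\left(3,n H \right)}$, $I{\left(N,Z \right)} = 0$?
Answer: $10 i \sqrt{263} \approx 162.17 i$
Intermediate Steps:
$x{\left(n,H \right)} = -147 - 21 H - 21 n$ ($x{\left(n,H \right)} = 3 \left(- 7 \left(\left(n + H\right) + 7\right) + 0\right) = 3 \left(- 7 \left(\left(H + n\right) + 7\right) + 0\right) = 3 \left(- 7 \left(7 + H + n\right) + 0\right) = 3 \left(\left(-49 - 7 H - 7 n\right) + 0\right) = 3 \left(-49 - 7 H - 7 n\right) = -147 - 21 H - 21 n$)
$\sqrt{x{\left(-119,69 \right)} - 27203} = \sqrt{\left(-147 - 1449 - -2499\right) - 27203} = \sqrt{\left(-147 - 1449 + 2499\right) - 27203} = \sqrt{903 - 27203} = \sqrt{-26300} = 10 i \sqrt{263}$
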